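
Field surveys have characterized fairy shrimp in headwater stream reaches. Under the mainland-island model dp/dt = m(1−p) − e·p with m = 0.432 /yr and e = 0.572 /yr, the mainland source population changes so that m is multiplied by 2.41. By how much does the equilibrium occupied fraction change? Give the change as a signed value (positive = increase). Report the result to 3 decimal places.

Before: p* = 0.432/(0.432+0.572) = 0.4303.
After: m = 1.04112, e = 0.572; p* = 1.04112/1.6131 = 0.6454.
Δp* = 0.6454 − 0.4303 = +0.2151.

0.215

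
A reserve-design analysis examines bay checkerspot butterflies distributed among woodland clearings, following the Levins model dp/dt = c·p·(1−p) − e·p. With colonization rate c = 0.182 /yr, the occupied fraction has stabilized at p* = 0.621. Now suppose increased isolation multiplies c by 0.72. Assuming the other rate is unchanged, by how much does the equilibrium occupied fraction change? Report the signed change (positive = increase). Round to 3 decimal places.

-0.147

Balance c(1−p*) = e gives e = 0.182×(1 − 0.62100) = 0.06898.
New p* = 1 − e/c = 1 − 0.06898/0.13104 = 0.47360.
Δp* = 0.47360 − 0.62100 = -0.14740.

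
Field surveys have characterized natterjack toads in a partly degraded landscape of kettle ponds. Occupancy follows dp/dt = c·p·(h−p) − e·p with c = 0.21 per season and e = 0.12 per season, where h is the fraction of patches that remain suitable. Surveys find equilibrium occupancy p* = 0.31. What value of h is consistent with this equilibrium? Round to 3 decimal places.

At equilibrium c(h−p*) = e, so h = p* + e/c.
h = 0.31 + 0.12/0.21 = 0.31 + 0.5714 = 0.8814.

0.881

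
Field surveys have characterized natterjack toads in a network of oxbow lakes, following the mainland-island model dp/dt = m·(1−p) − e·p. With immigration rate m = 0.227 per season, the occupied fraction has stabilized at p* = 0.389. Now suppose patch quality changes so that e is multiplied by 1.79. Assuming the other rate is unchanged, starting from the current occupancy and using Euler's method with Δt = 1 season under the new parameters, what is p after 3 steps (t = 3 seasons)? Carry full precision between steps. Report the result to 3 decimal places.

Balance m(1−p*) = e·p* gives e = m(1−p*)/p* = 0.227×0.61100/0.38900 = 0.35655.
Starting from p₀ = 0.38900; update p ← p + (dp/dt)·Δt with the new parameters.
p: 0.38900 → 0.27943  (Δp = -0.10957)
p: 0.27943 → 0.26466  (Δp = -0.01477)
p: 0.26466 → 0.26267  (Δp = -0.00199)

0.263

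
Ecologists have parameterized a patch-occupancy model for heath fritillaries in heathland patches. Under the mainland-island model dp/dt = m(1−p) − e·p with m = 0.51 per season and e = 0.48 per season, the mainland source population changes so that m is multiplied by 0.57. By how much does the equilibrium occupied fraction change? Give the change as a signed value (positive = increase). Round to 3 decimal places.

-0.138

Before: p* = 0.51/(0.51+0.48) = 0.5152.
After: m = 0.2907, e = 0.48; p* = 0.2907/0.7707 = 0.3772.
Δp* = 0.3772 − 0.5152 = -0.1380.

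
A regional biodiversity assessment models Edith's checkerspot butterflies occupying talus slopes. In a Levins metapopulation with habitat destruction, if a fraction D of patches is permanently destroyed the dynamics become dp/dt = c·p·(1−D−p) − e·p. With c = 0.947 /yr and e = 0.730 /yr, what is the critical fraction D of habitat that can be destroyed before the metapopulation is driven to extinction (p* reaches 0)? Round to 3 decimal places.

0.229

The nontrivial equilibrium is p* = (1−D) − e/c; extinction occurs when this hits zero.
So D_crit = 1 − e/c = 1 − 0.730/0.947 = 1 − 0.7709 = 0.2291.
Note this equals the original equilibrium occupancy — the Levins extinction-debt result.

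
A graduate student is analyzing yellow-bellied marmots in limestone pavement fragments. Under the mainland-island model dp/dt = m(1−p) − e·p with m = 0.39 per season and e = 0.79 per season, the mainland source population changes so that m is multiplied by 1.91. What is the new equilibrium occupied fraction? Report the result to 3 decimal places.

Before: p* = 0.39/(0.39+0.79) = 0.3305.
After: m = 0.7449, e = 0.79; p* = 0.7449/1.5349 = 0.4853.

0.485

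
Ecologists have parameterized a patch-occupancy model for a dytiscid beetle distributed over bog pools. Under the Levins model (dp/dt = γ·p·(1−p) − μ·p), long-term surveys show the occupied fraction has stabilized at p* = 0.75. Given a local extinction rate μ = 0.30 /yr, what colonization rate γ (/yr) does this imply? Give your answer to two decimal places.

At equilibrium γ(1−p*) = μ, so γ = μ/(1−p*).
γ = 0.30/(1 − 0.75) = 0.30/0.2500 = 1.2000.

1.20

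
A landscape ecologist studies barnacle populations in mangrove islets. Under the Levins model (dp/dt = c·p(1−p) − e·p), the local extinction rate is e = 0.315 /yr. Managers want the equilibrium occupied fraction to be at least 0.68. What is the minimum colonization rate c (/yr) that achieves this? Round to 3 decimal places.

p* = 1 − e/c ≥ 0.68 requires e/c ≤ 0.3200, i.e. c ≥ e/0.3200.
c_min = 0.315/0.3200 = 0.9844.

0.984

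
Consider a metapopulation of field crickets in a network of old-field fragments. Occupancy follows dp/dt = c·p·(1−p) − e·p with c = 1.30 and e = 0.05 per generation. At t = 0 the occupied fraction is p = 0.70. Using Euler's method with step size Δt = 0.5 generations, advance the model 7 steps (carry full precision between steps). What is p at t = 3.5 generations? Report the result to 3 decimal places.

Update rule: p ← p + [c·p·(1−p) − e·p]·Δt with Δt = 0.5.
  1  |  dp/dt·Δt = +0.119000  |  p_1 = 0.819000
  2  |  dp/dt·Δt = +0.075880  |  p_2 = 0.894880
  3  |  dp/dt·Δt = +0.038773  |  p_3 = 0.933654
  4  |  dp/dt·Δt = +0.016923  |  p_4 = 0.950576
  5  |  dp/dt·Δt = +0.006773  |  p_5 = 0.957349
  6  |  dp/dt·Δt = +0.002607  |  p_6 = 0.959956
  7  |  dp/dt·Δt = +0.000987  |  p_7 = 0.960943

0.961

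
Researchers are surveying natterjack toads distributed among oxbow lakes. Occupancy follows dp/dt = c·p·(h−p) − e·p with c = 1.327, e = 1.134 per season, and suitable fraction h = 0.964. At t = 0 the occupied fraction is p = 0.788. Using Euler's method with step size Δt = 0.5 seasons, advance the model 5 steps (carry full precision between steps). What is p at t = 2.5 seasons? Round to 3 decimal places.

Update rule: p ← p + [c·p·(h−p) − e·p]·Δt with Δt = 0.5.
p: 0.78800 → 0.43322  (Δp = -0.35478)
p: 0.43322 → 0.34015  (Δp = -0.09307)
p: 0.34015 → 0.28808  (Δp = -0.05207)
p: 0.28808 → 0.25394  (Δp = -0.03415)
p: 0.25394 → 0.22959  (Δp = -0.02435)

0.230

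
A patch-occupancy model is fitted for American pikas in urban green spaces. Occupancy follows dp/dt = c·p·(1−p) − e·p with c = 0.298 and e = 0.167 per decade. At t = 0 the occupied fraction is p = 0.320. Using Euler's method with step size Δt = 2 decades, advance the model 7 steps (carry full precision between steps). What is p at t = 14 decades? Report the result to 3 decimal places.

Update rule: p ← p + [c·p·(1−p) − e·p]·Δt with Δt = 2.
  1  |  dp/dt·Δt = +0.022810  |  p_1 = 0.342810
  2  |  dp/dt·Δt = +0.019775  |  p_2 = 0.362585
  3  |  dp/dt·Δt = +0.016642  |  p_3 = 0.379227
  4  |  dp/dt·Δt = +0.013645  |  p_4 = 0.392872
  5  |  dp/dt·Δt = +0.010941  |  p_5 = 0.403813
  6  |  dp/dt·Δt = +0.008612  |  p_6 = 0.412425
  7  |  dp/dt·Δt = +0.006679  |  p_7 = 0.419104

0.419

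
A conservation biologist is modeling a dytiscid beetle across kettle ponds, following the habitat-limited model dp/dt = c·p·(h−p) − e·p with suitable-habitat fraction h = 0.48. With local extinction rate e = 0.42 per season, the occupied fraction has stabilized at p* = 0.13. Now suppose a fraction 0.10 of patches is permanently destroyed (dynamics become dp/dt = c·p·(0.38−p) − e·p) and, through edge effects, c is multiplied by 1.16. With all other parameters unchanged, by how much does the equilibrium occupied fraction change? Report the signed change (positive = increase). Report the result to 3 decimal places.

-0.052

Balance c(h−p*) = e gives c = e/(0.48 − 0.13000) = 0.42/0.35000 = 1.20000.
New p* = 0.38 − e/c = 0.38 − 0.42000/1.39200 = 0.07828.
Δp* = 0.07828 − 0.13000 = -0.05172.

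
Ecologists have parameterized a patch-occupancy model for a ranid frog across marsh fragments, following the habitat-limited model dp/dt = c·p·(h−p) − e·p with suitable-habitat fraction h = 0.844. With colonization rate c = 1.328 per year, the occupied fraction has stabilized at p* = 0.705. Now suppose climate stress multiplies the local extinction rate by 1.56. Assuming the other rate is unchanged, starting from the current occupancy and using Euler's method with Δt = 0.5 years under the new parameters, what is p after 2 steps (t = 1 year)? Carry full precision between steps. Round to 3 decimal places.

0.650

Balance c(h−p*) = e gives e = 1.328×(0.844 − 0.70500) = 0.18459.
Starting from p₀ = 0.70500; update p ← p + (dp/dt)·Δt with the new parameters.
  1  |  dp/dt·Δt = -0.036438  |  p_1 = 0.668562
  2  |  dp/dt·Δt = -0.018379  |  p_2 = 0.650182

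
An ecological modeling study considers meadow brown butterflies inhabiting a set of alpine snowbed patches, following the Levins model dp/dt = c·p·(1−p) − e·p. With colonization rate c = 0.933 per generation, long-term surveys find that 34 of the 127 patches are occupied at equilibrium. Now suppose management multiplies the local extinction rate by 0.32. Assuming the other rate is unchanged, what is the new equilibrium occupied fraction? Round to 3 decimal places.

0.766

Observed p* = 34/127 = 0.26772.
Balance c(1−p*) = e gives e = 0.933×(1 − 0.26772) = 0.68322.
New p* = 1 − e/c = 1 − 0.21863/0.93300 = 0.76567.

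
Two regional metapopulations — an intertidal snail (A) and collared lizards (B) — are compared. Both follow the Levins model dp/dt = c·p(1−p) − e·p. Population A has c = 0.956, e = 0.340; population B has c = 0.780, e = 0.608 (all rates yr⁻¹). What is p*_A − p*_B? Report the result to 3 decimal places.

0.424

A: p*_A = 1 − 0.340/0.956 = 0.6444.
B: p*_B = 1 − 0.608/0.780 = 0.2205.
p*_A − p*_B = 0.6444 − 0.2205 = 0.4238.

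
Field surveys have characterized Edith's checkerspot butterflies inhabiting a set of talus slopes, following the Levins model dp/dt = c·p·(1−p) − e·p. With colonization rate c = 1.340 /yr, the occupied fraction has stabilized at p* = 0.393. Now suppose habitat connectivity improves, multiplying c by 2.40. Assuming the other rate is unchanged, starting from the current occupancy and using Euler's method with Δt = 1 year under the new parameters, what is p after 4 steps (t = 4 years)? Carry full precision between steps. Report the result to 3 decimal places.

0.484

Balance c(1−p*) = e gives e = 1.340×(1 − 0.39300) = 0.81338.
Starting from p₀ = 0.39300; update p ← p + (dp/dt)·Δt with the new parameters.
step 1: Δp = +0.44752, p = 0.84052
step 2: Δp = -0.25257, p = 0.58795
step 3: Δp = +0.30090, p = 0.88885
step 4: Δp = -0.40524, p = 0.48361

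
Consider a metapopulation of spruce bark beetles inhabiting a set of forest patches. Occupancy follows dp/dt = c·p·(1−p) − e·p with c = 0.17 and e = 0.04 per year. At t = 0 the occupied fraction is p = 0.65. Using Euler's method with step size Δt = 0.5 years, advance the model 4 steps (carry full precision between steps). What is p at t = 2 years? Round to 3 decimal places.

Update rule: p ← p + [c·p·(1−p) − e·p]·Δt with Δt = 0.5.
step 1: Δp = +0.00634, p = 0.65634
step 2: Δp = +0.00605, p = 0.66238
step 3: Δp = +0.00576, p = 0.66814
step 4: Δp = +0.00548, p = 0.67363

0.674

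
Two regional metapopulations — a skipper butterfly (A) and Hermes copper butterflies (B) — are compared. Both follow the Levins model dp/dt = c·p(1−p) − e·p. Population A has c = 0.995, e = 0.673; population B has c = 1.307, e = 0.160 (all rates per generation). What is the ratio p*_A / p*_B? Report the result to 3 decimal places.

0.369

A: p*_A = 1 − 0.673/0.995 = 0.3236.
B: p*_B = 1 − 0.160/1.307 = 0.8776.
p*_A / p*_B = 0.3236/0.8776 = 0.3688.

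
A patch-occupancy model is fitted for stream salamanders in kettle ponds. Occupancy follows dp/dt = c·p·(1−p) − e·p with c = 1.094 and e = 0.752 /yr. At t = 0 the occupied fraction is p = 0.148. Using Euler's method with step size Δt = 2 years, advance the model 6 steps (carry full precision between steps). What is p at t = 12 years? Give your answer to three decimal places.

Update rule: p ← p + [c·p·(1−p) − e·p]·Δt with Δt = 2.
step 1: Δp = +0.05331, p = 0.20131
step 2: Δp = +0.04903, p = 0.25033
step 3: Δp = +0.03411, p = 0.28445
step 4: Δp = +0.01753, p = 0.30198
step 5: Δp = +0.00703, p = 0.30901
step 6: Δp = +0.00244, p = 0.31145

0.311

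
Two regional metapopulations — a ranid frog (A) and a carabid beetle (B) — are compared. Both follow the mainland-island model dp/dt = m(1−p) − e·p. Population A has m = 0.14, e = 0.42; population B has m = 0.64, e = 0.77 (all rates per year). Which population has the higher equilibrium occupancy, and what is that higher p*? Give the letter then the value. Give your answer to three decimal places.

B, 0.454

A: p*_A = m/(m+e) = 0.14/0.5600 = 0.2500.
B: p*_B = 0.64/1.4100 = 0.4539.
B is higher at 0.4539.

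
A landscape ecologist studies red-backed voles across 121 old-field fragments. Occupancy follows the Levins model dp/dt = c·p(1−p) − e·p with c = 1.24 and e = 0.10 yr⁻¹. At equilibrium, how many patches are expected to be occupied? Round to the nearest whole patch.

p* = 1 − e/c = 1 − 0.10/1.24 = 0.9194.
Expected occupied patches = N × p* = 121 × 0.9194 = 111.24 ≈ 111.

111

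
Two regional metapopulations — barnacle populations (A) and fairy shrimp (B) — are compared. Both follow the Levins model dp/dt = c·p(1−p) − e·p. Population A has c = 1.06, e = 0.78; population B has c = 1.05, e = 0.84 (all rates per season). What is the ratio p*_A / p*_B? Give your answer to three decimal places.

1.321

A: p*_A = 1 − 0.78/1.06 = 0.2642.
B: p*_B = 1 − 0.84/1.05 = 0.2000.
p*_A / p*_B = 0.2642/0.2000 = 1.3208.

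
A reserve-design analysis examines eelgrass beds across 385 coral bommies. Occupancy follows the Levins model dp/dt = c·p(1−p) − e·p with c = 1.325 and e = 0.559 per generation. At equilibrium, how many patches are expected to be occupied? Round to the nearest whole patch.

223

p* = 1 − e/c = 1 − 0.559/1.325 = 0.5781.
Expected occupied patches = N × p* = 385 × 0.5781 = 222.57 ≈ 223.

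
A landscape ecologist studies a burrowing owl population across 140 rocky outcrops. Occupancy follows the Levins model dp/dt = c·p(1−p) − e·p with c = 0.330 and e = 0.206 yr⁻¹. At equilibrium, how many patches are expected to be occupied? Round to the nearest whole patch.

p* = 1 − e/c = 1 − 0.206/0.330 = 0.3758.
Expected occupied patches = N × p* = 140 × 0.3758 = 52.61 ≈ 53.

53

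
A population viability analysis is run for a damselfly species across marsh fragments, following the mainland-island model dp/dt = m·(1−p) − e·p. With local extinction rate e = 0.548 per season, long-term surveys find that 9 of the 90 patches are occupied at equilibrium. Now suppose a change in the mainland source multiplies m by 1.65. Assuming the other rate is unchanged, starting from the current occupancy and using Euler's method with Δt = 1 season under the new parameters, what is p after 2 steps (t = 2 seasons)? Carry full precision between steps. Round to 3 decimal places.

0.148

Observed p* = 9/90 = 0.10000.
Balance m(1−p*) = e·p* gives m = e·p*/(1−p*) = 0.548×0.10000/0.90000 = 0.06089.
Starting from p₀ = 0.10000; update p ← p + (dp/dt)·Δt with the new parameters.
t = 1: p = 0.10000 + (+0.03562) = 0.13562
t = 2: p = 0.13562 + (+0.01252) = 0.14814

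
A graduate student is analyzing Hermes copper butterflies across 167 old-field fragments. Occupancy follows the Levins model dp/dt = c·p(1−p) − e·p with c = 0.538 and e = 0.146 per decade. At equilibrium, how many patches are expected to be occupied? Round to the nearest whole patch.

p* = 1 − e/c = 1 − 0.146/0.538 = 0.7286.
Expected occupied patches = N × p* = 167 × 0.7286 = 121.68 ≈ 122.

122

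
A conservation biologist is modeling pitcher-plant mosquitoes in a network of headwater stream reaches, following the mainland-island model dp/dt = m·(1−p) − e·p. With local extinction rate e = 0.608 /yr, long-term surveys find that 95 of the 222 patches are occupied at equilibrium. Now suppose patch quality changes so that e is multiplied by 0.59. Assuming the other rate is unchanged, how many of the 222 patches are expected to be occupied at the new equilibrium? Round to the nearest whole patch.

124

Observed p* = 95/222 = 0.42793.
Balance m(1−p*) = e·p* gives m = e·p*/(1−p*) = 0.608×0.42793/0.57207 = 0.45481.
New p* = m/(m+e) = 0.45481/(0.45481+0.35872) = 0.55906.
Expected occupied = 222 × 0.55906 = 124.11 ≈ 124.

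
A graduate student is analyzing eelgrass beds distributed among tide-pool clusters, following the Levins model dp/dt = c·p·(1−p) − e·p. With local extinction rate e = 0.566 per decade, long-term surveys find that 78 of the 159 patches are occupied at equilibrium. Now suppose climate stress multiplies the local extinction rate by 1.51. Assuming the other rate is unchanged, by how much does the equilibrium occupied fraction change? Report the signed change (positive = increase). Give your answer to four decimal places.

Observed p* = 78/159 = 0.49057.
Balance c(1−p*) = e gives c = e/(1 − 0.49057) = 0.566/0.50943 = 1.11105.
New p* = 1 − e/c = 1 − 0.85466/1.11105 = 0.23076.
Δp* = 0.23076 − 0.49057 = -0.25981.

-0.2598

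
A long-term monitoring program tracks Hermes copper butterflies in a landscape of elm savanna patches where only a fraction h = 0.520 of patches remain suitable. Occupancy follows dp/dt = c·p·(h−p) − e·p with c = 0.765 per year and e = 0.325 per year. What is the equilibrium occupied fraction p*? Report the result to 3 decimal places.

Setting dp/dt = 0 and dividing by p* gives c·(h−p*) = e.
So p* = h − e/c = 0.520 − 0.325/0.765 = 0.520 − 0.4248 = 0.0952.

0.095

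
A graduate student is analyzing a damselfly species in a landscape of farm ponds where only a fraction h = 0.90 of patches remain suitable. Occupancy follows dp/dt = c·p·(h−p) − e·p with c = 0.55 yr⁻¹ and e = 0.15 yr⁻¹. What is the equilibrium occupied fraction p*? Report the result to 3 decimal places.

Setting dp/dt = 0 and dividing by p* gives c·(h−p*) = e.
So p* = h − e/c = 0.90 − 0.15/0.55 = 0.90 − 0.2727 = 0.6273.

0.627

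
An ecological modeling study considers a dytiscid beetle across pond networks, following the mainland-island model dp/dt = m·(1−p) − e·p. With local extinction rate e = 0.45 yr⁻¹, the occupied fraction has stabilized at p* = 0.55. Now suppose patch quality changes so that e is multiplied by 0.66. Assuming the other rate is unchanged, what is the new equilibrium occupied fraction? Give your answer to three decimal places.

0.649

Balance m(1−p*) = e·p* gives m = e·p*/(1−p*) = 0.45×0.55000/0.45000 = 0.55000.
New p* = m/(m+e) = 0.55000/(0.55000+0.29700) = 0.64935.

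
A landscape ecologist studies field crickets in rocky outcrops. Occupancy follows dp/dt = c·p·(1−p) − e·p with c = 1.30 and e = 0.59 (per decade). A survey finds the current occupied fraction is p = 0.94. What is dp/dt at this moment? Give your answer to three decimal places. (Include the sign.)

-0.481

Colonization term: c·p·(1−p) = 1.30×0.94×0.0600 = 0.07332.
Extinction term: e·p = 0.55460.
dp/dt = 0.07332 − 0.55460 = -0.48128.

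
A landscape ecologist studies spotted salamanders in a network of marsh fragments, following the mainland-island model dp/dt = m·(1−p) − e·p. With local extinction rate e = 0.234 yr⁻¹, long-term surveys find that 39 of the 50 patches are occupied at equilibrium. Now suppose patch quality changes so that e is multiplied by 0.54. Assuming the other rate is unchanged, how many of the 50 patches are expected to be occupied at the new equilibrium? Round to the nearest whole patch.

Observed p* = 39/50 = 0.78000.
Balance m(1−p*) = e·p* gives m = e·p*/(1−p*) = 0.234×0.78000/0.22000 = 0.82964.
New p* = m/(m+e) = 0.82964/(0.82964+0.12636) = 0.86782.
Expected occupied = 50 × 0.86782 = 43.39 ≈ 43.

43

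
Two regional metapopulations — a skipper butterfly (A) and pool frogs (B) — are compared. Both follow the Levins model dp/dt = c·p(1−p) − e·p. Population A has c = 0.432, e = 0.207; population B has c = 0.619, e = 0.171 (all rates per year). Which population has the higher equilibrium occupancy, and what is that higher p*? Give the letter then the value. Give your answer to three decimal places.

B, 0.724

A: p*_A = 1 − 0.207/0.432 = 0.5208.
B: p*_B = 1 − 0.171/0.619 = 0.7237.
B is higher at 0.7237.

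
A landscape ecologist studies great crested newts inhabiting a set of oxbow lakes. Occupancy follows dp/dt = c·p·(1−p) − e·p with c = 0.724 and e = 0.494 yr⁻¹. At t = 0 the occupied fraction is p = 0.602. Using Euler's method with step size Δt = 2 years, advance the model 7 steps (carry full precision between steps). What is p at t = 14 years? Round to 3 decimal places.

0.318

Update rule: p ← p + [c·p·(1−p) − e·p]·Δt with Δt = 2.
t = 2: p = 0.60200 + (-0.24784) = 0.35416
t = 4: p = 0.35416 + (-0.01871) = 0.33545
t = 6: p = 0.33545 + (-0.00863) = 0.32682
t = 8: p = 0.32682 + (-0.00433) = 0.32249
t = 10: p = 0.32249 + (-0.00225) = 0.32025
t = 12: p = 0.32025 + (-0.00119) = 0.31906
t = 14: p = 0.31906 + (-0.00064) = 0.31842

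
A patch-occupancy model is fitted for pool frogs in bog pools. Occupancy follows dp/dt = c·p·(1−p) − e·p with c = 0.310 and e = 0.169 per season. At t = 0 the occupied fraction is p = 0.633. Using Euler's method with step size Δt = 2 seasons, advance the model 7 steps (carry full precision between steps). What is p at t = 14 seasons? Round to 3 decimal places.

Update rule: p ← p + [c·p·(1−p) − e·p]·Δt with Δt = 2.
step 1: Δp = -0.06992, p = 0.56308
step 2: Δp = -0.03779, p = 0.52529
step 3: Δp = -0.02295, p = 0.50235
step 4: Δp = -0.01480, p = 0.48755
step 5: Δp = -0.00989, p = 0.47766
step 6: Δp = -0.00676, p = 0.47090
step 7: Δp = -0.00469, p = 0.46621

0.466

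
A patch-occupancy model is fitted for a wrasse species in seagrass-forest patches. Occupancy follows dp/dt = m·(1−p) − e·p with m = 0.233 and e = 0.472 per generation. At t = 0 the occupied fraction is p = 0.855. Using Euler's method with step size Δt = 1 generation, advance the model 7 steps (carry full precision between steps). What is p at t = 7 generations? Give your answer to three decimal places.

0.331

Update rule: p ← p + [m·(1−p) − e·p]·Δt with Δt = 1.
p: 0.85500 → 0.48523  (Δp = -0.36977)
p: 0.48523 → 0.37614  (Δp = -0.10908)
p: 0.37614 → 0.34396  (Δp = -0.03218)
p: 0.34396 → 0.33447  (Δp = -0.00949)
p: 0.33447 → 0.33167  (Δp = -0.00280)
p: 0.33167 → 0.33084  (Δp = -0.00083)
p: 0.33084 → 0.33060  (Δp = -0.00024)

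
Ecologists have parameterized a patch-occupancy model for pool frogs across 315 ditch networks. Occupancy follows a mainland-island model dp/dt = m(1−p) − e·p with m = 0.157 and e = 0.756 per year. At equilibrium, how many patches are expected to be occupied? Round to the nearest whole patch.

54

p* = m/(m+e) = 0.157/0.9130 = 0.1720.
Expected occupied patches = N × p* = 315 × 0.1720 = 54.17 ≈ 54.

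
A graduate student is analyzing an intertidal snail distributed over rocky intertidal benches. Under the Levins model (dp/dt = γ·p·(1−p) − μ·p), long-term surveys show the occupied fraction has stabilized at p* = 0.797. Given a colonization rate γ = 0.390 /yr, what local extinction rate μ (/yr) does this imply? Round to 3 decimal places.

0.079

At equilibrium γ(1−p*) = μ.
μ = 0.390 × (1 − 0.797) = 0.390 × 0.2030 = 0.0792.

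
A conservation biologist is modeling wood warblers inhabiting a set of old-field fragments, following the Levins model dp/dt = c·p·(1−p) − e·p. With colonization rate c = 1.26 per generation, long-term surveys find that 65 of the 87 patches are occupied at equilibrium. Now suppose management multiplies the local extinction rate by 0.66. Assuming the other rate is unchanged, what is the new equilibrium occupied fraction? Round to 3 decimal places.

0.833

Observed p* = 65/87 = 0.74713.
Balance c(1−p*) = e gives e = 1.26×(1 − 0.74713) = 0.31862.
New p* = 1 − e/c = 1 − 0.21029/1.26000 = 0.83310.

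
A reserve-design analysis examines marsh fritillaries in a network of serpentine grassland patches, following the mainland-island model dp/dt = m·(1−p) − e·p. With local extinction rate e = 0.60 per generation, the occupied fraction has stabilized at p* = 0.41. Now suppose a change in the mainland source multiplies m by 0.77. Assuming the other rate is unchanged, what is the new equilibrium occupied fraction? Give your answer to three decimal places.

Balance m(1−p*) = e·p* gives m = e·p*/(1−p*) = 0.60×0.41000/0.59000 = 0.41695.
New p* = m/(m+e) = 0.32105/(0.32105+0.60000) = 0.34857.

0.349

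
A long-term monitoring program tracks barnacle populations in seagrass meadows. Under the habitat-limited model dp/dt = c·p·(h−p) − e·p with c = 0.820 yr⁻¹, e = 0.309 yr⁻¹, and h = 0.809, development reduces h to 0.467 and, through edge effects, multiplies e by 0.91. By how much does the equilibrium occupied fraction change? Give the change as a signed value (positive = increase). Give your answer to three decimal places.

Before: p* = h − e/c = 0.809 − 0.309/0.820 = 0.809 − 0.3768 = 0.4322.
After: c = 0.82, e = 0.28119, h = 0.467; p* = 0.467 − 0.28119/0.82 = 0.1241.
Δp* = 0.1241 − 0.4322 = -0.3081.

-0.308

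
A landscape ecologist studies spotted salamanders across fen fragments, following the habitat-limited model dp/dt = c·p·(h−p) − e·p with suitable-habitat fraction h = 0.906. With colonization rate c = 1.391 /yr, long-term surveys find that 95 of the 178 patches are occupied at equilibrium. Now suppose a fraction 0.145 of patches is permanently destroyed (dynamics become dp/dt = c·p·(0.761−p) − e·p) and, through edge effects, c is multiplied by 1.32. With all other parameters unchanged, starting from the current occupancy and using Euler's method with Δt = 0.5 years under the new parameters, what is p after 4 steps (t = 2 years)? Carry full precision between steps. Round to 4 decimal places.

0.4835

Observed p* = 95/178 = 0.53371.
Balance c(h−p*) = e gives e = 1.391×(0.906 − 0.53371) = 0.51786.
Starting from p₀ = 0.53371; update p ← p + (dp/dt)·Δt with the new parameters.
t = 0.5: p = 0.53371 + (-0.02682) = 0.50688
t = 1: p = 0.50688 + (-0.01299) = 0.49389
t = 1.5: p = 0.49389 + (-0.00677) = 0.48712
t = 2: p = 0.48712 + (-0.00365) = 0.48347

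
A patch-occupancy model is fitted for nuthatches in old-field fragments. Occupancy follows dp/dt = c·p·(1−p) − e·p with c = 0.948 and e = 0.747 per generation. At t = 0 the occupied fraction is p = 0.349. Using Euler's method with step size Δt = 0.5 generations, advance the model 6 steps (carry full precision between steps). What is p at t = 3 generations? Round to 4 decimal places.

0.2655

Update rule: p ← p + [c·p·(1−p) − e·p]·Δt with Δt = 0.5.
p: 0.34900 → 0.32634  (Δp = -0.02266)
p: 0.32634 → 0.30866  (Δp = -0.01768)
p: 0.30866 → 0.29452  (Δp = -0.01414)
p: 0.29452 → 0.28300  (Δp = -0.01152)
p: 0.28300 → 0.27348  (Δp = -0.00952)
p: 0.27348 → 0.26552  (Δp = -0.00797)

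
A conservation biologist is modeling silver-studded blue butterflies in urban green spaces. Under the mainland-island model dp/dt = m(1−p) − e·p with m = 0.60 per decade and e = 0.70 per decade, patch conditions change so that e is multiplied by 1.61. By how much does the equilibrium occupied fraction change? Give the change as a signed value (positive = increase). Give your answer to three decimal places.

-0.114

Before: p* = 0.60/(0.60+0.70) = 0.4615.
After: m = 0.6, e = 1.127; p* = 0.6/1.7270 = 0.3474.
Δp* = 0.3474 − 0.4615 = -0.1141.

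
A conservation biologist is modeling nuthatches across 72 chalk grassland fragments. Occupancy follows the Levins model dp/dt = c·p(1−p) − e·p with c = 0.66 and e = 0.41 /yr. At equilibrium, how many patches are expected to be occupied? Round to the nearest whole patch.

27

p* = 1 − e/c = 1 − 0.41/0.66 = 0.3788.
Expected occupied patches = N × p* = 72 × 0.3788 = 27.27 ≈ 27.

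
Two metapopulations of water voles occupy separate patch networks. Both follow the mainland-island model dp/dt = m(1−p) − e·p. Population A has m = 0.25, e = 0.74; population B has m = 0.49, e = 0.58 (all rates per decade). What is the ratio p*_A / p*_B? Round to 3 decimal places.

A: p*_A = m/(m+e) = 0.25/0.9900 = 0.2525.
B: p*_B = 0.49/1.0700 = 0.4579.
p*_A / p*_B = 0.2525/0.4579 = 0.5514.

0.551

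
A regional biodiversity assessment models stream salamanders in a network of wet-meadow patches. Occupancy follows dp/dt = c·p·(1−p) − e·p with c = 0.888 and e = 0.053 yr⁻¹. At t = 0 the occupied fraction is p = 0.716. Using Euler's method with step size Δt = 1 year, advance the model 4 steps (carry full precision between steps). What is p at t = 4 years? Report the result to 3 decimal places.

0.940

Update rule: p ← p + [c·p·(1−p) − e·p]·Δt with Δt = 1.
step 1: Δp = +0.14262, p = 0.85862
step 2: Δp = +0.06229, p = 0.92091
step 3: Δp = +0.01587, p = 0.93678
step 4: Δp = +0.00294, p = 0.93972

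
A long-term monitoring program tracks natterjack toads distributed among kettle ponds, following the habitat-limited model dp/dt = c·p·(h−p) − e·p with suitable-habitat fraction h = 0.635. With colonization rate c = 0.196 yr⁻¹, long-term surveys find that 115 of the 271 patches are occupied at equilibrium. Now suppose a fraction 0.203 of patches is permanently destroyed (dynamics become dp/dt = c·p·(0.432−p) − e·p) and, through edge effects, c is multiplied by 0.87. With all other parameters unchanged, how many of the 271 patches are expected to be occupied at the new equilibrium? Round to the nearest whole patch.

Observed p* = 115/271 = 0.42435.
Balance c(h−p*) = e gives e = 0.196×(0.635 − 0.42435) = 0.04129.
New p* = 0.432 − e/c = 0.432 − 0.04129/0.17052 = 0.18986.
Expected occupied = 271 × 0.18986 = 51.45 ≈ 51.

51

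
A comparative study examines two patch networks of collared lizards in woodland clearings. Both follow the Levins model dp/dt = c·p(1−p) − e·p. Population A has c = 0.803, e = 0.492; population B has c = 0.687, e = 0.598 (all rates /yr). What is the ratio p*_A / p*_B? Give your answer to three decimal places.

A: p*_A = 1 − 0.492/0.803 = 0.3873.
B: p*_B = 1 − 0.598/0.687 = 0.1295.
p*_A / p*_B = 0.3873/0.1295 = 2.9896.

2.990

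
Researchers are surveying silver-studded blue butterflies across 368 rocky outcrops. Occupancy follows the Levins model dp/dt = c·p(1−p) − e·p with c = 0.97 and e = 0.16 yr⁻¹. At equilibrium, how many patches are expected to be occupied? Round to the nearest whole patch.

307

p* = 1 − e/c = 1 − 0.16/0.97 = 0.8351.
Expected occupied patches = N × p* = 368 × 0.8351 = 307.30 ≈ 307.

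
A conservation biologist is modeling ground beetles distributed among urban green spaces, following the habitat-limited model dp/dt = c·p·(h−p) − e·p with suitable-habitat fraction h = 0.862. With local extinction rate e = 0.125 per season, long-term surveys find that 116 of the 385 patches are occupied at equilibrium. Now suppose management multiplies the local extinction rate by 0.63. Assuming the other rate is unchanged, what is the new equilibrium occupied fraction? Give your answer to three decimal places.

0.509

Observed p* = 116/385 = 0.30130.
Balance c(h−p*) = e gives c = e/(0.862 − 0.30130) = 0.125/0.56070 = 0.22294.
New p* = 0.862 − e/c = 0.862 − 0.07875/0.22294 = 0.50877.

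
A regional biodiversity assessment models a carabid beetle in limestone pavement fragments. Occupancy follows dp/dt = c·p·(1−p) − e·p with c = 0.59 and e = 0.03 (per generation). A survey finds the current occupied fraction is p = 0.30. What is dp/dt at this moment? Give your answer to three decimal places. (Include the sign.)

0.115

Colonization term: c·p·(1−p) = 0.59×0.30×0.7000 = 0.12390.
Extinction term: e·p = 0.00900.
dp/dt = 0.12390 − 0.00900 = 0.11490.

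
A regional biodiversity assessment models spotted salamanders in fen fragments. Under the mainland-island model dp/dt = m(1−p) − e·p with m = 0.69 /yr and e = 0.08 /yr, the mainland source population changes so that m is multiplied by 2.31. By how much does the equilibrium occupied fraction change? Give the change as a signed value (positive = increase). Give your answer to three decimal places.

0.056

Before: p* = 0.69/(0.69+0.08) = 0.8961.
After: m = 1.5939, e = 0.08; p* = 1.5939/1.6739 = 0.9522.
Δp* = 0.9522 − 0.8961 = +0.0561.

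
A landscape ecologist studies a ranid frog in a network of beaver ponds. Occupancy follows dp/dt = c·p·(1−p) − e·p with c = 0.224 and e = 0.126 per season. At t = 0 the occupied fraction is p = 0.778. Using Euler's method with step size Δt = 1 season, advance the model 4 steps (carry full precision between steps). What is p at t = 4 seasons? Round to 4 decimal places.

0.6092

Update rule: p ← p + [c·p·(1−p) − e·p]·Δt with Δt = 1.
t = 1: p = 0.77800 + (-0.05934) = 0.71866
t = 2: p = 0.71866 + (-0.04526) = 0.67340
t = 3: p = 0.67340 + (-0.03558) = 0.63782
t = 4: p = 0.63782 + (-0.02862) = 0.60920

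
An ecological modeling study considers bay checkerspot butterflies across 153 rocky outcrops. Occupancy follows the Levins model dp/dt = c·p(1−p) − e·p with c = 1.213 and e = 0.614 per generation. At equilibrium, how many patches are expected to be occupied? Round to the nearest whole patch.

p* = 1 − e/c = 1 − 0.614/1.213 = 0.4938.
Expected occupied patches = N × p* = 153 × 0.4938 = 75.55 ≈ 76.

76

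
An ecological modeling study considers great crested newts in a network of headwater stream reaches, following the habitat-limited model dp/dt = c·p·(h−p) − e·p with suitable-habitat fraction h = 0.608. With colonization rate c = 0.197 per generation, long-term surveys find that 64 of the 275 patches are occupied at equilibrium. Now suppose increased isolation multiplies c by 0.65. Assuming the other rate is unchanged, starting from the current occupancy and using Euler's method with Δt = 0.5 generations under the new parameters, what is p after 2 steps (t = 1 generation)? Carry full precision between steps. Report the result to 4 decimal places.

Observed p* = 64/275 = 0.23273.
Balance c(h−p*) = e gives e = 0.197×(0.608 − 0.23273) = 0.07393.
Starting from p₀ = 0.23273; update p ← p + (dp/dt)·Δt with the new parameters.
  1  |  dp/dt·Δt = -0.003011  |  p_1 = 0.229716
  2  |  dp/dt·Δt = -0.002928  |  p_2 = 0.226789

0.2268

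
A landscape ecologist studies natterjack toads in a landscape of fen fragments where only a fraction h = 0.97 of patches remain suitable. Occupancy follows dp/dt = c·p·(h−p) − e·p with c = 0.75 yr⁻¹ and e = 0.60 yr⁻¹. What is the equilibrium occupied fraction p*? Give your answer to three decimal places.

0.170

Setting dp/dt = 0 and dividing by p* gives c·(h−p*) = e.
So p* = h − e/c = 0.97 − 0.60/0.75 = 0.97 − 0.8000 = 0.1700.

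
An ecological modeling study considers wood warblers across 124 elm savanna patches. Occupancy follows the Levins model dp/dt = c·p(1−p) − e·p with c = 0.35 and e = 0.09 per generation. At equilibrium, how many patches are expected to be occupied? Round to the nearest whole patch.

p* = 1 − e/c = 1 − 0.09/0.35 = 0.7429.
Expected occupied patches = N × p* = 124 × 0.7429 = 92.11 ≈ 92.

92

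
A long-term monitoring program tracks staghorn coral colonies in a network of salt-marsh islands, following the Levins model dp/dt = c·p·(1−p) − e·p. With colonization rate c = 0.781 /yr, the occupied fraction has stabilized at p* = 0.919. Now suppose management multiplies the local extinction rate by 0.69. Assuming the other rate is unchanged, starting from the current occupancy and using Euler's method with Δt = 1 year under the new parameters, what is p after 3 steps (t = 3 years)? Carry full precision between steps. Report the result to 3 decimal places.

0.944

Balance c(1−p*) = e gives e = 0.781×(1 − 0.91900) = 0.06326.
Starting from p₀ = 0.91900; update p ← p + (dp/dt)·Δt with the new parameters.
step 1: Δp = +0.01802, p = 0.93702
step 2: Δp = +0.00519, p = 0.94221
step 3: Δp = +0.00140, p = 0.94361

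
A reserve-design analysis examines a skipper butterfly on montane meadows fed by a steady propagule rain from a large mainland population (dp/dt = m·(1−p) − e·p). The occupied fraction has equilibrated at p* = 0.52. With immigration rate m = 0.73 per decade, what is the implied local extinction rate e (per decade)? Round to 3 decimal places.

At equilibrium m(1−p*) = e·p*, so e = m(1−p*)/p*.
e = 0.73 × 0.4800 / 0.52 = 0.6738.

0.674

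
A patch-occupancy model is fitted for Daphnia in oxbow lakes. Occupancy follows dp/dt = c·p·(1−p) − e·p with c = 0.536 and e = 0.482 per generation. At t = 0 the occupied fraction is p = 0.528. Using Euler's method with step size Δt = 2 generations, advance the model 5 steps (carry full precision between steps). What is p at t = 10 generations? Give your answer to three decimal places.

Update rule: p ← p + [c·p·(1−p) − e·p]·Δt with Δt = 2.
  1  |  dp/dt·Δt = -0.241832  |  p_1 = 0.286168
  2  |  dp/dt·Δt = -0.056882  |  p_2 = 0.229286
  3  |  dp/dt·Δt = -0.031594  |  p_3 = 0.197691
  4  |  dp/dt·Δt = -0.020545  |  p_4 = 0.177146
  5  |  dp/dt·Δt = -0.014508  |  p_5 = 0.162638

0.163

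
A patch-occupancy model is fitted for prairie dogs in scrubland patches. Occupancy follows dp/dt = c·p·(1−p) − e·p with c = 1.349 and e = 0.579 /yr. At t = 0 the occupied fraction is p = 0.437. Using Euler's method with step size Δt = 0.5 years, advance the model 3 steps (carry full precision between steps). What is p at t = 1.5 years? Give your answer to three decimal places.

Update rule: p ← p + [c·p·(1−p) − e·p]·Δt with Δt = 0.5.
  1  |  dp/dt·Δt = +0.039436  |  p_1 = 0.476436
  2  |  dp/dt·Δt = +0.030322  |  p_2 = 0.506759
  3  |  dp/dt·Δt = +0.021888  |  p_3 = 0.528646

0.529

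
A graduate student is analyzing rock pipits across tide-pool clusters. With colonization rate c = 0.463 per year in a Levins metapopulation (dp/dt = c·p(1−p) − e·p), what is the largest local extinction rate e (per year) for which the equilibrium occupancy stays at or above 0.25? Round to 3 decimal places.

0.347

1 − e/c ≥ 0.25 ⇒ e ≤ c(1 − 0.25) = 0.463 × 0.7500.
e_max = 0.3473.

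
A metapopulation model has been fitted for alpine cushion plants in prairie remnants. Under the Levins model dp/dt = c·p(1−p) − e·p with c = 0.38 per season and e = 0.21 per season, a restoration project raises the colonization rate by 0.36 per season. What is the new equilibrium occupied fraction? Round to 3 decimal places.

Before: p* = 1 − 0.21/0.38 = 0.4474.
After the change, c = 0.74, e = 0.21, so p* = 1 − 0.21/0.74 = 0.7162.

0.716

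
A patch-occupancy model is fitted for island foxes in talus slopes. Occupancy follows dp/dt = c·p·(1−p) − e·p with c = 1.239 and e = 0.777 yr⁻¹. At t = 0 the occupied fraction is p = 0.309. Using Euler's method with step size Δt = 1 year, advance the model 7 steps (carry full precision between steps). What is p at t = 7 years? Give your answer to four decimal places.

Update rule: p ← p + [c·p·(1−p) − e·p]·Δt with Δt = 1.
step 1: Δp = +0.02446, p = 0.33346
step 2: Δp = +0.01629, p = 0.34975
step 3: Δp = +0.01003, p = 0.35977
step 4: Δp = +0.00584, p = 0.36562
step 5: Δp = +0.00329, p = 0.36891
step 6: Δp = +0.00182, p = 0.37072
step 7: Δp = +0.00099, p = 0.37171

0.3717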